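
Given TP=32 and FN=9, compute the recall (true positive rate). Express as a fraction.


Recall = TP / (TP + FN) = 32 / 41 = 32/41.

32/41


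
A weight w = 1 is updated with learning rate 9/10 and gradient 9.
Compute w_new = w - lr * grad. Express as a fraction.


w_new = 1 - 9/10 * 9 = 1 - 81/10 = -71/10.

-71/10


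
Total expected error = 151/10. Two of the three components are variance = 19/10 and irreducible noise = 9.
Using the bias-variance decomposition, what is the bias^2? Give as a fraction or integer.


Total error = bias^2 + variance + irreducible noise. So bias^2 = 151/10 - 19/10 - 9 = 21/5.

21/5


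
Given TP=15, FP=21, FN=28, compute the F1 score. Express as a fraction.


Precision = 15/36 = 5/12. Recall = 15/43 = 15/43. F1 = 2*P*R/(P+R) = 30/79.

30/79


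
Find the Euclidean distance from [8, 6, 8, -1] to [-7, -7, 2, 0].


d = sqrt(sum of squared differences). (8--7)^2=225, (6--7)^2=169, (8-2)^2=36, (-1-0)^2=1. Sum = 431.

sqrt(431)


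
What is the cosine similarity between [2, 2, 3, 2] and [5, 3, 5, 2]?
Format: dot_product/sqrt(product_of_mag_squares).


dot = 35. |a|^2 = 21, |b|^2 = 63. cos = 35/sqrt(1323).

35/sqrt(1323)


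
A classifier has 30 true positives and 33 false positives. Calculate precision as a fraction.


Precision = TP / (TP + FP) = 30 / 63 = 10/21.

10/21


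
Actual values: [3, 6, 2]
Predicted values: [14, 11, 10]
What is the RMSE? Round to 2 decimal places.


MSE = 70.0000. RMSE = sqrt(70.0000) = 8.37.

8.37


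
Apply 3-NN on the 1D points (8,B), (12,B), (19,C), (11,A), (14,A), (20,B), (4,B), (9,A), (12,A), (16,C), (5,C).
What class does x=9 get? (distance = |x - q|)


Distances: |8-9|=1, |12-9|=3, |19-9|=10, |11-9|=2, |14-9|=5, |20-9|=11, |4-9|=5, |9-9|=0, |12-9|=3, |16-9|=7, |5-9|=4. 3 nearest: (9,A), (8,B), (11,A). Counts: {'A': 2, 'B': 1}. Majority class: A.

A


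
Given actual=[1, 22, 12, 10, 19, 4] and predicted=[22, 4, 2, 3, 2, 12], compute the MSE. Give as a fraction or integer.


MSE = (1/6) * ((1-22)^2=441 + (22-4)^2=324 + (12-2)^2=100 + (10-3)^2=49 + (19-2)^2=289 + (4-12)^2=64). Sum = 1267. MSE = 1267/6.

1267/6


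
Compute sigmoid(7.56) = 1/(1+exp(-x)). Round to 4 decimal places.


sigma(7.56) = 1/(1+e^(-7.56)) = 1/(1+0.000521) = 1/1.000521 = 0.9995.

0.9995


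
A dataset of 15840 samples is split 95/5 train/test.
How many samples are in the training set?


Test set = 15840 * 5% = 792. Training set = 15840 - 792 = 15048.

15048


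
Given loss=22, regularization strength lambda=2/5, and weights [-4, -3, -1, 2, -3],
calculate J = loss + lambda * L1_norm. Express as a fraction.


L1 norm = sum(|w|) = 13. J = 22 + 2/5 * 13 = 136/5.

136/5


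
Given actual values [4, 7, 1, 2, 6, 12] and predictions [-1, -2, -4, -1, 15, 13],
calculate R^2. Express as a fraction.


Mean(y) = 16/3. SS_res = 222. SS_tot = 238/3. R^2 = 1 - 222/(238/3) = -214/119.

-214/119


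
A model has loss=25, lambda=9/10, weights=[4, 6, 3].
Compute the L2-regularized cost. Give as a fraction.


L2 sq norm = sum(w^2) = 61. J = 25 + 9/10 * 61 = 799/10.

799/10


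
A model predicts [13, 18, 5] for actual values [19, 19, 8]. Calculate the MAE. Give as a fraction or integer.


MAE = (1/3) * (|19-13|=6 + |19-18|=1 + |8-5|=3). Sum = 10. MAE = 10/3.

10/3


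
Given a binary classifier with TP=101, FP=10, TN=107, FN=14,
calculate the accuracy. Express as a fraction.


Accuracy = (TP + TN) / (TP + TN + FP + FN) = (101 + 107) / 232 = 26/29.

26/29


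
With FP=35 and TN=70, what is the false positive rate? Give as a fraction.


FPR = FP / (FP + TN) = 35 / 105 = 1/3.

1/3


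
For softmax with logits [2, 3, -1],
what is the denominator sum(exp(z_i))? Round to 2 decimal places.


Denom = e^2=7.3891 + e^3=20.0855 + e^-1=0.3679. Sum = 27.8425, which rounds to 27.84.

27.84


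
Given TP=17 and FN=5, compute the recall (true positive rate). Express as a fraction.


Recall = TP / (TP + FN) = 17 / 22 = 17/22.

17/22


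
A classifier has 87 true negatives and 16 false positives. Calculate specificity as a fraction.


Specificity = TN / (TN + FP) = 87 / 103 = 87/103.

87/103


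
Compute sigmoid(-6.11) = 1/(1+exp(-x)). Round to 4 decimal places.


sigma(-6.11) = 1/(1+e^(6.11)) = 1/(1+450.338715) = 1/451.338715 = 0.0022.

0.0022


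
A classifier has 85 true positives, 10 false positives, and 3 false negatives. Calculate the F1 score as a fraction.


Precision = 85/95 = 17/19. Recall = 85/88 = 85/88. F1 = 2*P*R/(P+R) = 170/183.

170/183


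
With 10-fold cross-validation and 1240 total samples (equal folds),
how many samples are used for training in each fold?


Each validation fold has 1240/10 = 124 samples. Training set = 1240 - 124 = 1116.

1116


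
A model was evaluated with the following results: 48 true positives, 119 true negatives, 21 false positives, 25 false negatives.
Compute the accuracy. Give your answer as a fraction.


Accuracy = (TP + TN) / (TP + TN + FP + FN) = (48 + 119) / 213 = 167/213.

167/213


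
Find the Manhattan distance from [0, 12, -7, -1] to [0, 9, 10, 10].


d = sum of absolute differences: |0-0|=0 + |12-9|=3 + |-7-10|=17 + |-1-10|=11 = 31.

31


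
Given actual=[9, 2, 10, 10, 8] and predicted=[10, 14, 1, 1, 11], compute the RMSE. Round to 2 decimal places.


MSE = 63.2000. RMSE = sqrt(63.2000) = 7.95.

7.95


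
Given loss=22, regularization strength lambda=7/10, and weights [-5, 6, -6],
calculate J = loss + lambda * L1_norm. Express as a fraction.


L1 norm = sum(|w|) = 17. J = 22 + 7/10 * 17 = 339/10.

339/10


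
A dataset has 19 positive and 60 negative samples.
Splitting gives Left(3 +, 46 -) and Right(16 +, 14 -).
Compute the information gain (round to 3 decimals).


H(parent) = 0.7959. H(left) = 0.3323, H(right) = 0.9968. Weighted = (49/79)*0.3323 + (30/79)*0.9968 = 0.5846. IG = 0.7959 - 0.5846 = 0.2113, which rounds to 0.211.

0.211


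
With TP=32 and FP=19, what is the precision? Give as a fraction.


Precision = TP / (TP + FP) = 32 / 51 = 32/51.

32/51


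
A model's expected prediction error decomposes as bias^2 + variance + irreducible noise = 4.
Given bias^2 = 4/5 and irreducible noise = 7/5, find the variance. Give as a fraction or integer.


Total error = bias^2 + variance + irreducible noise. So variance = 4 - 4/5 - 7/5 = 9/5.

9/5


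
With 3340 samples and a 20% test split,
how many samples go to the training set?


Test set = 3340 * 20% = 668. Training set = 3340 - 668 = 2672.

2672


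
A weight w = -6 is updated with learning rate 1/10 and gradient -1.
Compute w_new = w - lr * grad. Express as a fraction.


w_new = -6 - 1/10 * -1 = -6 - -1/10 = -59/10.

-59/10


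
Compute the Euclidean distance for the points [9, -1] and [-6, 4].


d = sqrt(sum of squared differences). (9--6)^2=225, (-1-4)^2=25. Sum = 250.

sqrt(250)


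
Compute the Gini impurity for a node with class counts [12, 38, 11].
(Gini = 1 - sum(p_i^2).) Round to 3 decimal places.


Total = 61. Proportions: 12/61, 38/61, 11/61. sum(p_i^2) = 0.4593. Gini = 1 - 0.4593 = 0.5407, which rounds to 0.541.

0.541


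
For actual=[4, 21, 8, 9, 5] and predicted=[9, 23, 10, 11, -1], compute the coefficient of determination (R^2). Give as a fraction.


Mean(y) = 47/5. SS_res = 73. SS_tot = 926/5. R^2 = 1 - 73/(926/5) = 561/926.

561/926


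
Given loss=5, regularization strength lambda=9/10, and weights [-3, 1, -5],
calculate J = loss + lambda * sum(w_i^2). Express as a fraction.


L2 sq norm = sum(w^2) = 35. J = 5 + 9/10 * 35 = 73/2.

73/2


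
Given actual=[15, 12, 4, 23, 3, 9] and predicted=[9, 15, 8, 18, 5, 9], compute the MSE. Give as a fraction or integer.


MSE = (1/6) * ((15-9)^2=36 + (12-15)^2=9 + (4-8)^2=16 + (23-18)^2=25 + (3-5)^2=4 + (9-9)^2=0). Sum = 90. MSE = 15.

15


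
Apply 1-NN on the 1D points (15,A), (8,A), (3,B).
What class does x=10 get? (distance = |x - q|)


Distances: |15-10|=5, |8-10|=2, |3-10|=7. 1 nearest: (8,A). Counts: {'A': 1}. Majority class: A.

A


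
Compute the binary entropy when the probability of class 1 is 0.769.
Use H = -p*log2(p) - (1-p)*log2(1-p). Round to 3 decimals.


H = -0.769*log2(0.769) - 0.231*log2(0.231) = 0.780.

0.780


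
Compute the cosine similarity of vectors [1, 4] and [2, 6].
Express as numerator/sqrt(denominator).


dot = 26. |a|^2 = 17, |b|^2 = 40. cos = 26/sqrt(680).

26/sqrt(680)


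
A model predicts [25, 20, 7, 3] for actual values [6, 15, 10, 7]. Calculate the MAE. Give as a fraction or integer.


MAE = (1/4) * (|6-25|=19 + |15-20|=5 + |10-7|=3 + |7-3|=4). Sum = 31. MAE = 31/4.

31/4


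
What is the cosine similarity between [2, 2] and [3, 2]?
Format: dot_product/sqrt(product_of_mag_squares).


dot = 10. |a|^2 = 8, |b|^2 = 13. cos = 10/sqrt(104).

10/sqrt(104)


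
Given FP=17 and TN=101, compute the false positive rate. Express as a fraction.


FPR = FP / (FP + TN) = 17 / 118 = 17/118.

17/118


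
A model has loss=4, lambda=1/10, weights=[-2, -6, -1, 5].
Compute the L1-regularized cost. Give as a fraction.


L1 norm = sum(|w|) = 14. J = 4 + 1/10 * 14 = 27/5.

27/5


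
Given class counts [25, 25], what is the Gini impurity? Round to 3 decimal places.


Total = 50. Proportions: 25/50, 25/50. sum(p_i^2) = 0.5000. Gini = 1 - 0.5000 = 0.5000, which rounds to 0.500.

0.500


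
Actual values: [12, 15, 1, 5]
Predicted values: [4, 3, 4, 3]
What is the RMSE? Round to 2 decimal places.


MSE = 55.2500. RMSE = sqrt(55.2500) = 7.43.

7.43


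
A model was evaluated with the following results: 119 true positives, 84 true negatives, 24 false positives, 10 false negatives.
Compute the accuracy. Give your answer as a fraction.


Accuracy = (TP + TN) / (TP + TN + FP + FN) = (119 + 84) / 237 = 203/237.

203/237


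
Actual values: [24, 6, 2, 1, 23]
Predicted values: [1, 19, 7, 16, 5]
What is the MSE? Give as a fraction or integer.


MSE = (1/5) * ((24-1)^2=529 + (6-19)^2=169 + (2-7)^2=25 + (1-16)^2=225 + (23-5)^2=324). Sum = 1272. MSE = 1272/5.

1272/5


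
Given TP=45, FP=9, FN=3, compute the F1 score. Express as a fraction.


Precision = 45/54 = 5/6. Recall = 45/48 = 15/16. F1 = 2*P*R/(P+R) = 15/17.

15/17


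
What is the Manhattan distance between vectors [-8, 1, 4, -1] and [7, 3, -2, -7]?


d = sum of absolute differences: |-8-7|=15 + |1-3|=2 + |4--2|=6 + |-1--7|=6 = 29.

29


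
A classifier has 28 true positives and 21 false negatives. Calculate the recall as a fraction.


Recall = TP / (TP + FN) = 28 / 49 = 4/7.

4/7


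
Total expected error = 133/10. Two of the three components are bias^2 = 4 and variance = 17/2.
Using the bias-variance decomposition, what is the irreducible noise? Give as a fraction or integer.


Total error = bias^2 + variance + irreducible noise. So irreducible noise = 133/10 - 4 - 17/2 = 4/5.

4/5


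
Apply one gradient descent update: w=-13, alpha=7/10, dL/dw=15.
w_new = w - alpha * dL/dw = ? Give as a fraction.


w_new = -13 - 7/10 * 15 = -13 - 21/2 = -47/2.

-47/2


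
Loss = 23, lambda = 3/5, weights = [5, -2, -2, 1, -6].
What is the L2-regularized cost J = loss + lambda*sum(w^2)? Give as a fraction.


L2 sq norm = sum(w^2) = 70. J = 23 + 3/5 * 70 = 65.

65


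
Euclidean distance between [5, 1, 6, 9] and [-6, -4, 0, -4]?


d = sqrt(sum of squared differences). (5--6)^2=121, (1--4)^2=25, (6-0)^2=36, (9--4)^2=169. Sum = 351.

sqrt(351)


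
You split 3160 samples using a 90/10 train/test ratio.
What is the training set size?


Test set = 3160 * 10% = 316. Training set = 3160 - 316 = 2844.

2844


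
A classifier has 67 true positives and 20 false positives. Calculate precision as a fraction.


Precision = TP / (TP + FP) = 67 / 87 = 67/87.

67/87


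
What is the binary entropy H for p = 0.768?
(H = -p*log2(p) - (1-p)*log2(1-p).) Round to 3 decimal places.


H = -0.768*log2(0.768) - 0.232*log2(0.232) = 0.781.

0.781


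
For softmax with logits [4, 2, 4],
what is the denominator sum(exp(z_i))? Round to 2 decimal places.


Denom = e^4=54.5982 + e^2=7.3891 + e^4=54.5982. Sum = 116.5855, which rounds to 116.59.

116.59


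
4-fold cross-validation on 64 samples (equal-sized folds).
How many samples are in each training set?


Each validation fold has 64/4 = 16 samples. Training set = 64 - 16 = 48.

48


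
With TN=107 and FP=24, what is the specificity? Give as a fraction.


Specificity = TN / (TN + FP) = 107 / 131 = 107/131.

107/131


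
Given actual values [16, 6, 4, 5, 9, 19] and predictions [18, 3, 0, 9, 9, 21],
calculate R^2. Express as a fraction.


Mean(y) = 59/6. SS_res = 49. SS_tot = 1169/6. R^2 = 1 - 49/(1169/6) = 125/167.

125/167


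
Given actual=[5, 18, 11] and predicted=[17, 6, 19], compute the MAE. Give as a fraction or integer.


MAE = (1/3) * (|5-17|=12 + |18-6|=12 + |11-19|=8). Sum = 32. MAE = 32/3.

32/3


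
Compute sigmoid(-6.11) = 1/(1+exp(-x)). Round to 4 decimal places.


sigma(-6.11) = 1/(1+e^(6.11)) = 1/(1+450.338715) = 1/451.338715 = 0.0022.

0.0022


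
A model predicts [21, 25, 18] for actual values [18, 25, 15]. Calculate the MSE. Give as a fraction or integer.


MSE = (1/3) * ((18-21)^2=9 + (25-25)^2=0 + (15-18)^2=9). Sum = 18. MSE = 6.

6


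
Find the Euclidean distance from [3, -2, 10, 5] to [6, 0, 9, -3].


d = sqrt(sum of squared differences). (3-6)^2=9, (-2-0)^2=4, (10-9)^2=1, (5--3)^2=64. Sum = 78.

sqrt(78)


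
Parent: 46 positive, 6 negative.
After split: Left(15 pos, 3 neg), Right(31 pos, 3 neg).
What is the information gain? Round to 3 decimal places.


H(parent) = 0.5159. H(left) = 0.6500, H(right) = 0.4306. Weighted = (18/52)*0.6500 + (34/52)*0.4306 = 0.5065. IG = 0.5159 - 0.5065 = 0.0094, which rounds to 0.009.

0.009


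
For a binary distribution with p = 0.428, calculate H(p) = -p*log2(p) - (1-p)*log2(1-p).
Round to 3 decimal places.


H = -0.428*log2(0.428) - 0.572*log2(0.572) = 0.985.

0.985


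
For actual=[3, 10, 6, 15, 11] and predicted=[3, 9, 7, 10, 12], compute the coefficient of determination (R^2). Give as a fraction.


Mean(y) = 9. SS_res = 28. SS_tot = 86. R^2 = 1 - 28/(86) = 29/43.

29/43


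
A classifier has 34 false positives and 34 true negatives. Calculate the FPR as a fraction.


FPR = FP / (FP + TN) = 34 / 68 = 1/2.

1/2


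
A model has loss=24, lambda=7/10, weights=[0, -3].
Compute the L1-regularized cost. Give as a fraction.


L1 norm = sum(|w|) = 3. J = 24 + 7/10 * 3 = 261/10.

261/10


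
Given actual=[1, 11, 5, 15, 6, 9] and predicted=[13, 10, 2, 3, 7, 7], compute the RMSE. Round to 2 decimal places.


MSE = 50.5000. RMSE = sqrt(50.5000) = 7.11.

7.11


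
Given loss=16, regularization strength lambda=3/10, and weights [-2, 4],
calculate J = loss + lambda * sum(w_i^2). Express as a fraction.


L2 sq norm = sum(w^2) = 20. J = 16 + 3/10 * 20 = 22.

22


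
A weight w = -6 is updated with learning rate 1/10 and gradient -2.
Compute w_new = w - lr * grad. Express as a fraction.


w_new = -6 - 1/10 * -2 = -6 - -1/5 = -29/5.

-29/5


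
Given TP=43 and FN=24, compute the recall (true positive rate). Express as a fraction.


Recall = TP / (TP + FN) = 43 / 67 = 43/67.

43/67


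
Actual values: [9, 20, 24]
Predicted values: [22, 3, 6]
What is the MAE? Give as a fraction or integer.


MAE = (1/3) * (|9-22|=13 + |20-3|=17 + |24-6|=18). Sum = 48. MAE = 16.

16


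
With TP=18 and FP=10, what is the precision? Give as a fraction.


Precision = TP / (TP + FP) = 18 / 28 = 9/14.

9/14


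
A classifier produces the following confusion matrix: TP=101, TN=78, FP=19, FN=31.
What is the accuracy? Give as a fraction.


Accuracy = (TP + TN) / (TP + TN + FP + FN) = (101 + 78) / 229 = 179/229.

179/229


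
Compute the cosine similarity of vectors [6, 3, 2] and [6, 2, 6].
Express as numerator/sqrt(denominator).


dot = 54. |a|^2 = 49, |b|^2 = 76. cos = 54/sqrt(3724).

54/sqrt(3724)


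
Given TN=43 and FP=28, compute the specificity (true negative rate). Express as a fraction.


Specificity = TN / (TN + FP) = 43 / 71 = 43/71.

43/71


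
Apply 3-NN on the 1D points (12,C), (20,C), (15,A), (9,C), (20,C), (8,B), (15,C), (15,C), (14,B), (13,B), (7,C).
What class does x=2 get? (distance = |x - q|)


Distances: |12-2|=10, |20-2|=18, |15-2|=13, |9-2|=7, |20-2|=18, |8-2|=6, |15-2|=13, |15-2|=13, |14-2|=12, |13-2|=11, |7-2|=5. 3 nearest: (7,C), (8,B), (9,C). Counts: {'C': 2, 'B': 1}. Majority class: C.

C


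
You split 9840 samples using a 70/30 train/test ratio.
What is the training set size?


Test set = 9840 * 30% = 2952. Training set = 9840 - 2952 = 6888.

6888


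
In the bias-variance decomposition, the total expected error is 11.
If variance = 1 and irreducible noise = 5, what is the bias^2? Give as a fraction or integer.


Total error = bias^2 + variance + irreducible noise. So bias^2 = 11 - 1 - 5 = 5.

5


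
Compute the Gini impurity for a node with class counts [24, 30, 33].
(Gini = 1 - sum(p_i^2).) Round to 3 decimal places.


Total = 87. Proportions: 24/87, 30/87, 33/87. sum(p_i^2) = 0.3389. Gini = 1 - 0.3389 = 0.6611, which rounds to 0.661.

0.661


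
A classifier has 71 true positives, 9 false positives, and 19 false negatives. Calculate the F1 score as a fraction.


Precision = 71/80 = 71/80. Recall = 71/90 = 71/90. F1 = 2*P*R/(P+R) = 71/85.

71/85


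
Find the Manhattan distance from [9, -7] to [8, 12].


d = sum of absolute differences: |9-8|=1 + |-7-12|=19 = 20.

20


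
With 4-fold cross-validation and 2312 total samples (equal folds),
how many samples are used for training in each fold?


Each validation fold has 2312/4 = 578 samples. Training set = 2312 - 578 = 1734.

1734


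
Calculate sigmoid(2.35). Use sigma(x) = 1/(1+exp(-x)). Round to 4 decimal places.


sigma(2.35) = 1/(1+e^(-2.35)) = 1/(1+0.095369) = 1/1.095369 = 0.9129.

0.9129


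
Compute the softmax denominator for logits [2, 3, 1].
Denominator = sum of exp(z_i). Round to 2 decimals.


Denom = e^2=7.3891 + e^3=20.0855 + e^1=2.7183. Sum = 30.1929, which rounds to 30.19.

30.19


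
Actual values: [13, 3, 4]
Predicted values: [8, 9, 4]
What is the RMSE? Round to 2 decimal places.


MSE = 20.3333. RMSE = sqrt(20.3333) = 4.51.

4.51


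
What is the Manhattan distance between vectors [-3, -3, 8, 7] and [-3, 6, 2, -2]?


d = sum of absolute differences: |-3--3|=0 + |-3-6|=9 + |8-2|=6 + |7--2|=9 = 24.

24


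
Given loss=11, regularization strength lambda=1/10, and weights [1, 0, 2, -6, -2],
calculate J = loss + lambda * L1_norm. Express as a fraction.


L1 norm = sum(|w|) = 11. J = 11 + 1/10 * 11 = 121/10.

121/10


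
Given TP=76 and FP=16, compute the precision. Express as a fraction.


Precision = TP / (TP + FP) = 76 / 92 = 19/23.

19/23


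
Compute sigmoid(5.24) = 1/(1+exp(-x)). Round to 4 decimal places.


sigma(5.24) = 1/(1+e^(-5.24)) = 1/(1+0.005300) = 1/1.005300 = 0.9947.

0.9947


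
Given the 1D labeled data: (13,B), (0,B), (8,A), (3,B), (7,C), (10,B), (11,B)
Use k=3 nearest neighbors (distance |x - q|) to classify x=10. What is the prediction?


Distances: |13-10|=3, |0-10|=10, |8-10|=2, |3-10|=7, |7-10|=3, |10-10|=0, |11-10|=1. 3 nearest: (10,B), (11,B), (8,A). Counts: {'B': 2, 'A': 1}. Majority class: B.

B


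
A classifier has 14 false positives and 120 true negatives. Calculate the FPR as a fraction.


FPR = FP / (FP + TN) = 14 / 134 = 7/67.

7/67


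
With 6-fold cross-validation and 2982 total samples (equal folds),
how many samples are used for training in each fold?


Each validation fold has 2982/6 = 497 samples. Training set = 2982 - 497 = 2485.

2485


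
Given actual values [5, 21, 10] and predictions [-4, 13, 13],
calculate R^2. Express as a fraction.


Mean(y) = 12. SS_res = 154. SS_tot = 134. R^2 = 1 - 154/(134) = -10/67.

-10/67


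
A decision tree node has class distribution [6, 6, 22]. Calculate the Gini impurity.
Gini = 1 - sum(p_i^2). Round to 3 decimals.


Total = 34. Proportions: 6/34, 6/34, 22/34. sum(p_i^2) = 0.4810. Gini = 1 - 0.4810 = 0.5190, which rounds to 0.519.

0.519


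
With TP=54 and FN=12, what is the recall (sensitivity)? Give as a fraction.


Recall = TP / (TP + FN) = 54 / 66 = 9/11.

9/11


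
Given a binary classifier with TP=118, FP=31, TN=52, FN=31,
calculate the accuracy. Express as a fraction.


Accuracy = (TP + TN) / (TP + TN + FP + FN) = (118 + 52) / 232 = 85/116.

85/116


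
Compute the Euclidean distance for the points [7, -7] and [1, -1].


d = sqrt(sum of squared differences). (7-1)^2=36, (-7--1)^2=36. Sum = 72.

sqrt(72)


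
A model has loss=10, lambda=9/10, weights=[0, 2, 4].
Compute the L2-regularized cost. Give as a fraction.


L2 sq norm = sum(w^2) = 20. J = 10 + 9/10 * 20 = 28.

28


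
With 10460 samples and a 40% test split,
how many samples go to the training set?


Test set = 10460 * 40% = 4184. Training set = 10460 - 4184 = 6276.

6276


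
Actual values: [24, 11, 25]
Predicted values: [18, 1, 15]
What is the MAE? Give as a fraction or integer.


MAE = (1/3) * (|24-18|=6 + |11-1|=10 + |25-15|=10). Sum = 26. MAE = 26/3.

26/3


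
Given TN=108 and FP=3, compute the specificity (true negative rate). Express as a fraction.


Specificity = TN / (TN + FP) = 108 / 111 = 36/37.

36/37


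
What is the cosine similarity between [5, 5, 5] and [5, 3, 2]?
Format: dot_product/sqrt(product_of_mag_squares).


dot = 50. |a|^2 = 75, |b|^2 = 38. cos = 50/sqrt(2850).

50/sqrt(2850)


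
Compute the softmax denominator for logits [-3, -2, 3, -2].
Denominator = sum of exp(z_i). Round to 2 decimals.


Denom = e^-3=0.0498 + e^-2=0.1353 + e^3=20.0855 + e^-2=0.1353. Sum = 20.4059, which rounds to 20.41.

20.41


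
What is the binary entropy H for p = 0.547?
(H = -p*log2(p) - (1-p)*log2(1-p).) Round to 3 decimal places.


H = -0.547*log2(0.547) - 0.453*log2(0.453) = 0.994.

0.994


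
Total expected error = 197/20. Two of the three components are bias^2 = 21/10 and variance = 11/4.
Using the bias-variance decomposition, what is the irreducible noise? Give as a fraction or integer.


Total error = bias^2 + variance + irreducible noise. So irreducible noise = 197/20 - 21/10 - 11/4 = 5.

5


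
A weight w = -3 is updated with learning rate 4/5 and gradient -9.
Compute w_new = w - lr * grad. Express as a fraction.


w_new = -3 - 4/5 * -9 = -3 - -36/5 = 21/5.

21/5


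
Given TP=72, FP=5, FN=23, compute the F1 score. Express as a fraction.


Precision = 72/77 = 72/77. Recall = 72/95 = 72/95. F1 = 2*P*R/(P+R) = 36/43.

36/43


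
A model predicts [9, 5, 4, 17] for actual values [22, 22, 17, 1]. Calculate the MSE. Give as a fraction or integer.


MSE = (1/4) * ((22-9)^2=169 + (22-5)^2=289 + (17-4)^2=169 + (1-17)^2=256). Sum = 883. MSE = 883/4.

883/4


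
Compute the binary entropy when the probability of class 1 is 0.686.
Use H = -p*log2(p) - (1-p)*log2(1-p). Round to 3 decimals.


H = -0.686*log2(0.686) - 0.314*log2(0.314) = 0.898.

0.898


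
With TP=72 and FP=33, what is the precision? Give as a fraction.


Precision = TP / (TP + FP) = 72 / 105 = 24/35.

24/35


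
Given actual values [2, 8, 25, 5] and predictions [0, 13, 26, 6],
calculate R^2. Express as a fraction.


Mean(y) = 10. SS_res = 31. SS_tot = 318. R^2 = 1 - 31/(318) = 287/318.

287/318


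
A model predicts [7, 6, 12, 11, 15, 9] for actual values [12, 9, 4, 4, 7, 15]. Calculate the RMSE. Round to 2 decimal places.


MSE = 41.1667. RMSE = sqrt(41.1667) = 6.42.

6.42


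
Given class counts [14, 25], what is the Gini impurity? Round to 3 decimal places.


Total = 39. Proportions: 14/39, 25/39. sum(p_i^2) = 0.5398. Gini = 1 - 0.5398 = 0.4602, which rounds to 0.460.

0.460


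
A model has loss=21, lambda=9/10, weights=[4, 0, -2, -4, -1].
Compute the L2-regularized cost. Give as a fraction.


L2 sq norm = sum(w^2) = 37. J = 21 + 9/10 * 37 = 543/10.

543/10


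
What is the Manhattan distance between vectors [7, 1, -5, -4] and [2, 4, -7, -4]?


d = sum of absolute differences: |7-2|=5 + |1-4|=3 + |-5--7|=2 + |-4--4|=0 = 10.

10


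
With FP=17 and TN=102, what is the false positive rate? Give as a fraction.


FPR = FP / (FP + TN) = 17 / 119 = 1/7.

1/7


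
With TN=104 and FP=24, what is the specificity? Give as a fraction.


Specificity = TN / (TN + FP) = 104 / 128 = 13/16.

13/16


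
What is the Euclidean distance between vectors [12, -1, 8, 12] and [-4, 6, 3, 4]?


d = sqrt(sum of squared differences). (12--4)^2=256, (-1-6)^2=49, (8-3)^2=25, (12-4)^2=64. Sum = 394.

sqrt(394)


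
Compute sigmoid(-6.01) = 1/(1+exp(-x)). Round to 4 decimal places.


sigma(-6.01) = 1/(1+e^(6.01)) = 1/(1+407.483320) = 1/408.483320 = 0.0024.

0.0024


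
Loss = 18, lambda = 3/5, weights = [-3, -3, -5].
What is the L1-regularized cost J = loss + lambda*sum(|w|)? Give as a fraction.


L1 norm = sum(|w|) = 11. J = 18 + 3/5 * 11 = 123/5.

123/5


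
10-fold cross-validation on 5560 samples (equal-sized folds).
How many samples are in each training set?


Each validation fold has 5560/10 = 556 samples. Training set = 5560 - 556 = 5004.

5004


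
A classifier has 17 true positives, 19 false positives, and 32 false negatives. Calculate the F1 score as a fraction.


Precision = 17/36 = 17/36. Recall = 17/49 = 17/49. F1 = 2*P*R/(P+R) = 2/5.

2/5


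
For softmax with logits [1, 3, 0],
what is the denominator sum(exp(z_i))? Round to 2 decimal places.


Denom = e^1=2.7183 + e^3=20.0855 + e^0=1.0000. Sum = 23.8038, which rounds to 23.80.

23.80


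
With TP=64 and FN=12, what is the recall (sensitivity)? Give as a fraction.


Recall = TP / (TP + FN) = 64 / 76 = 16/19.

16/19


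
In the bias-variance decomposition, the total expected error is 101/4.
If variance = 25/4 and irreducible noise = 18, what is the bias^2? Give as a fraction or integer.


Total error = bias^2 + variance + irreducible noise. So bias^2 = 101/4 - 25/4 - 18 = 1.

1


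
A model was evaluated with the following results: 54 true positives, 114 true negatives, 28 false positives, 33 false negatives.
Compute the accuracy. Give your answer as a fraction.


Accuracy = (TP + TN) / (TP + TN + FP + FN) = (54 + 114) / 229 = 168/229.

168/229


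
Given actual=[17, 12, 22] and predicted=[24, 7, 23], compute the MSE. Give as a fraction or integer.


MSE = (1/3) * ((17-24)^2=49 + (12-7)^2=25 + (22-23)^2=1). Sum = 75. MSE = 25.

25


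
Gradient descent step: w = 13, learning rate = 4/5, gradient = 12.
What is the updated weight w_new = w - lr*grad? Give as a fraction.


w_new = 13 - 4/5 * 12 = 13 - 48/5 = 17/5.

17/5


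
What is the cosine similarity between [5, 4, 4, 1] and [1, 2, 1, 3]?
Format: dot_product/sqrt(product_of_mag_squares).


dot = 20. |a|^2 = 58, |b|^2 = 15. cos = 20/sqrt(870).

20/sqrt(870)


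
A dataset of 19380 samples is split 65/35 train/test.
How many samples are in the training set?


Test set = 19380 * 35% = 6783. Training set = 19380 - 6783 = 12597.

12597


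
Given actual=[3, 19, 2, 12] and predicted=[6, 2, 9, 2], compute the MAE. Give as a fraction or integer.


MAE = (1/4) * (|3-6|=3 + |19-2|=17 + |2-9|=7 + |12-2|=10). Sum = 37. MAE = 37/4.

37/4


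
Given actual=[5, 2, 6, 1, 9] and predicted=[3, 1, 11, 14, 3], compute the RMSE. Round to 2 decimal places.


MSE = 47.0000. RMSE = sqrt(47.0000) = 6.86.

6.86


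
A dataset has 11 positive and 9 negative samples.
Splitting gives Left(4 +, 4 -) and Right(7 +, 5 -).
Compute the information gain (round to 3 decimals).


H(parent) = 0.9928. H(left) = 1.0000, H(right) = 0.9799. Weighted = (8/20)*1.0000 + (12/20)*0.9799 = 0.9879. IG = 0.9928 - 0.9879 = 0.0049, which rounds to 0.005.

0.005


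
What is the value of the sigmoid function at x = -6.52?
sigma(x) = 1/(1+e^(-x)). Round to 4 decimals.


sigma(-6.52) = 1/(1+e^(6.52)) = 1/(1+678.578385) = 1/679.578385 = 0.0015.

0.0015


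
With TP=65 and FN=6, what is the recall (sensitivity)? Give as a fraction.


Recall = TP / (TP + FN) = 65 / 71 = 65/71.

65/71


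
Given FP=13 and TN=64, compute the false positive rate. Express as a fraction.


FPR = FP / (FP + TN) = 13 / 77 = 13/77.

13/77


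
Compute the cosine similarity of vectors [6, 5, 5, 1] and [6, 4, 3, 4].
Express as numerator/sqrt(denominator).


dot = 75. |a|^2 = 87, |b|^2 = 77. cos = 75/sqrt(6699).

75/sqrt(6699)


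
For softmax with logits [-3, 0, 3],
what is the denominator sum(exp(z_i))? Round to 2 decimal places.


Denom = e^-3=0.0498 + e^0=1.0000 + e^3=20.0855. Sum = 21.1353, which rounds to 21.14.

21.14


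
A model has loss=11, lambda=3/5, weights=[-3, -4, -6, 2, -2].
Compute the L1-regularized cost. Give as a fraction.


L1 norm = sum(|w|) = 17. J = 11 + 3/5 * 17 = 106/5.

106/5


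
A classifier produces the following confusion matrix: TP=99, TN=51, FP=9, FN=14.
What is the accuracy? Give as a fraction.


Accuracy = (TP + TN) / (TP + TN + FP + FN) = (99 + 51) / 173 = 150/173.

150/173


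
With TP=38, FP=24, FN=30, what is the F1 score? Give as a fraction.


Precision = 38/62 = 19/31. Recall = 38/68 = 19/34. F1 = 2*P*R/(P+R) = 38/65.

38/65


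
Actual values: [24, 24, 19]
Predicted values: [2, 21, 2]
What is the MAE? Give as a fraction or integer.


MAE = (1/3) * (|24-2|=22 + |24-21|=3 + |19-2|=17). Sum = 42. MAE = 14.

14


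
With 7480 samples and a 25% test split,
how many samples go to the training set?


Test set = 7480 * 25% = 1870. Training set = 7480 - 1870 = 5610.

5610


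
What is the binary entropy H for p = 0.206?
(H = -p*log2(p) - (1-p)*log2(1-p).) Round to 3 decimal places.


H = -0.206*log2(0.206) - 0.794*log2(0.794) = 0.734.

0.734


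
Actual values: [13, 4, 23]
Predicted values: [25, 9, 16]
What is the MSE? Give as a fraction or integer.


MSE = (1/3) * ((13-25)^2=144 + (4-9)^2=25 + (23-16)^2=49). Sum = 218. MSE = 218/3.

218/3


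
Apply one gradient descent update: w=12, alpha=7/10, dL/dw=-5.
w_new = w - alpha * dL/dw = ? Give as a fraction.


w_new = 12 - 7/10 * -5 = 12 - -7/2 = 31/2.

31/2


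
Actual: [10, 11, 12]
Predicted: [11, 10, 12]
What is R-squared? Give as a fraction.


Mean(y) = 11. SS_res = 2. SS_tot = 2. R^2 = 1 - 2/(2) = 0.

0


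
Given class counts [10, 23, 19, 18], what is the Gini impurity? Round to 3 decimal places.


Total = 70. Proportions: 10/70, 23/70, 19/70, 18/70. sum(p_i^2) = 0.2682. Gini = 1 - 0.2682 = 0.7318, which rounds to 0.732.

0.732


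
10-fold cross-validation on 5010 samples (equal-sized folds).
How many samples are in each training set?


Each validation fold has 5010/10 = 501 samples. Training set = 5010 - 501 = 4509.

4509


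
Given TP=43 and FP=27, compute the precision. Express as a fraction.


Precision = TP / (TP + FP) = 43 / 70 = 43/70.

43/70


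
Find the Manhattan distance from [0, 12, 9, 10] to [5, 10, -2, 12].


d = sum of absolute differences: |0-5|=5 + |12-10|=2 + |9--2|=11 + |10-12|=2 = 20.

20


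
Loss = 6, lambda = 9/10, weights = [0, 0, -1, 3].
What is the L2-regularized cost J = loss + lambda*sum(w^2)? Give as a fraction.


L2 sq norm = sum(w^2) = 10. J = 6 + 9/10 * 10 = 15.

15


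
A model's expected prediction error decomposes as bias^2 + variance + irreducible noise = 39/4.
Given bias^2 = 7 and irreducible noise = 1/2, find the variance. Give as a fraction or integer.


Total error = bias^2 + variance + irreducible noise. So variance = 39/4 - 7 - 1/2 = 9/4.

9/4


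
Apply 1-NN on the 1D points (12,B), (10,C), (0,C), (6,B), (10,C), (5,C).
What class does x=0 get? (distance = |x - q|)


Distances: |12-0|=12, |10-0|=10, |0-0|=0, |6-0|=6, |10-0|=10, |5-0|=5. 1 nearest: (0,C). Counts: {'C': 1}. Majority class: C.

C


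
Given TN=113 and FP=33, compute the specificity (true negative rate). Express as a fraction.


Specificity = TN / (TN + FP) = 113 / 146 = 113/146.

113/146


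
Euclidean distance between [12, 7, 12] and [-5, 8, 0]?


d = sqrt(sum of squared differences). (12--5)^2=289, (7-8)^2=1, (12-0)^2=144. Sum = 434.

sqrt(434)


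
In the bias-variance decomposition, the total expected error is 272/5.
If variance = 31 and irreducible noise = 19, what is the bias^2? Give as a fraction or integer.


Total error = bias^2 + variance + irreducible noise. So bias^2 = 272/5 - 31 - 19 = 22/5.

22/5


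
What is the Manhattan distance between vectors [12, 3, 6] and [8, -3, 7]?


d = sum of absolute differences: |12-8|=4 + |3--3|=6 + |6-7|=1 = 11.

11


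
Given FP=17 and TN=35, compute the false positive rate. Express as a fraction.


FPR = FP / (FP + TN) = 17 / 52 = 17/52.

17/52


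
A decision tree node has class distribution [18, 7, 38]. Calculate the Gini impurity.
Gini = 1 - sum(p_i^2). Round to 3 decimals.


Total = 63. Proportions: 18/63, 7/63, 38/63. sum(p_i^2) = 0.4578. Gini = 1 - 0.4578 = 0.5422, which rounds to 0.542.

0.542


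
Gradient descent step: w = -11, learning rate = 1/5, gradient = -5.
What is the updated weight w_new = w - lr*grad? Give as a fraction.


w_new = -11 - 1/5 * -5 = -11 - -1 = -10.

-10


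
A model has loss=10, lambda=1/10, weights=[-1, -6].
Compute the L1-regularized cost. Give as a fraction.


L1 norm = sum(|w|) = 7. J = 10 + 1/10 * 7 = 107/10.

107/10


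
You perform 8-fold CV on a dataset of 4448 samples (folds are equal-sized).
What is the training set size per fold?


Each validation fold has 4448/8 = 556 samples. Training set = 4448 - 556 = 3892.

3892


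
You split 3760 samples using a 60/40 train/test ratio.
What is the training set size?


Test set = 3760 * 40% = 1504. Training set = 3760 - 1504 = 2256.

2256


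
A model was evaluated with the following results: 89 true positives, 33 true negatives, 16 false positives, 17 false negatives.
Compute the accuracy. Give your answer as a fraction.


Accuracy = (TP + TN) / (TP + TN + FP + FN) = (89 + 33) / 155 = 122/155.

122/155


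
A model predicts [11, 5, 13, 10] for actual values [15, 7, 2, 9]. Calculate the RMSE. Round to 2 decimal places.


MSE = 35.5000. RMSE = sqrt(35.5000) = 5.96.

5.96


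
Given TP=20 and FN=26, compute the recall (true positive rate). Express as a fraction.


Recall = TP / (TP + FN) = 20 / 46 = 10/23.

10/23


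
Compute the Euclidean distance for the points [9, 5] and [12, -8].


d = sqrt(sum of squared differences). (9-12)^2=9, (5--8)^2=169. Sum = 178.

sqrt(178)


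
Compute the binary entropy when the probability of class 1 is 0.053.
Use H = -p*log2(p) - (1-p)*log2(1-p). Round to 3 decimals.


H = -0.053*log2(0.053) - 0.947*log2(0.947) = 0.299.

0.299


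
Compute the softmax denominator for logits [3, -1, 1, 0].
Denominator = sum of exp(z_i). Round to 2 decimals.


Denom = e^3=20.0855 + e^-1=0.3679 + e^1=2.7183 + e^0=1.0000. Sum = 24.1717, which rounds to 24.17.

24.17


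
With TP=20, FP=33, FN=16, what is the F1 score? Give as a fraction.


Precision = 20/53 = 20/53. Recall = 20/36 = 5/9. F1 = 2*P*R/(P+R) = 40/89.

40/89


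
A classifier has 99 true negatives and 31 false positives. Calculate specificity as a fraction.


Specificity = TN / (TN + FP) = 99 / 130 = 99/130.

99/130


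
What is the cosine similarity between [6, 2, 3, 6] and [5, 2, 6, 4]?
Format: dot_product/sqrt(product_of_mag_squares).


dot = 76. |a|^2 = 85, |b|^2 = 81. cos = 76/sqrt(6885).

76/sqrt(6885)


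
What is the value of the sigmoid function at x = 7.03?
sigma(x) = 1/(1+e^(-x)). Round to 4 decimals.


sigma(7.03) = 1/(1+e^(-7.03)) = 1/(1+0.000885) = 1/1.000885 = 0.9991.

0.9991


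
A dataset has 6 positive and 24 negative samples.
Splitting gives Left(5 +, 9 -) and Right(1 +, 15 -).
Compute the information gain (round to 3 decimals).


H(parent) = 0.7219. H(left) = 0.9403, H(right) = 0.3373. Weighted = (14/30)*0.9403 + (16/30)*0.3373 = 0.6187. IG = 0.7219 - 0.6187 = 0.1032, which rounds to 0.103.

0.103


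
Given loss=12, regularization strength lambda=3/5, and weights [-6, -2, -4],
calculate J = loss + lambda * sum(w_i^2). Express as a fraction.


L2 sq norm = sum(w^2) = 56. J = 12 + 3/5 * 56 = 228/5.

228/5


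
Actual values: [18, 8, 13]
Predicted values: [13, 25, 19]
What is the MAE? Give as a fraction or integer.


MAE = (1/3) * (|18-13|=5 + |8-25|=17 + |13-19|=6). Sum = 28. MAE = 28/3.

28/3


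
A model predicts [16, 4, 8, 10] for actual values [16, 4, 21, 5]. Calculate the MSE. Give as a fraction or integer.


MSE = (1/4) * ((16-16)^2=0 + (4-4)^2=0 + (21-8)^2=169 + (5-10)^2=25). Sum = 194. MSE = 97/2.

97/2


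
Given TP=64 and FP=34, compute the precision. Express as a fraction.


Precision = TP / (TP + FP) = 64 / 98 = 32/49.

32/49


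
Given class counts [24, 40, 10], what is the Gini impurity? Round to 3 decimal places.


Total = 74. Proportions: 24/74, 40/74, 10/74. sum(p_i^2) = 0.4156. Gini = 1 - 0.4156 = 0.5844, which rounds to 0.584.

0.584


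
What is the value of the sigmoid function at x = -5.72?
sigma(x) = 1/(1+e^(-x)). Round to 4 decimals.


sigma(-5.72) = 1/(1+e^(5.72)) = 1/(1+304.904923) = 1/305.904923 = 0.0033.

0.0033


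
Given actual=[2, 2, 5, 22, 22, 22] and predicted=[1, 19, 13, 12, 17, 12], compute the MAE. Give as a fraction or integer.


MAE = (1/6) * (|2-1|=1 + |2-19|=17 + |5-13|=8 + |22-12|=10 + |22-17|=5 + |22-12|=10). Sum = 51. MAE = 17/2.

17/2


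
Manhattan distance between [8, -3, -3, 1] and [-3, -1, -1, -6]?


d = sum of absolute differences: |8--3|=11 + |-3--1|=2 + |-3--1|=2 + |1--6|=7 = 22.

22


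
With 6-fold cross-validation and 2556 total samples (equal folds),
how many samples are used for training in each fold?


Each validation fold has 2556/6 = 426 samples. Training set = 2556 - 426 = 2130.

2130


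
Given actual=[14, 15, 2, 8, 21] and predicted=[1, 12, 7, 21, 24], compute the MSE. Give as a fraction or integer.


MSE = (1/5) * ((14-1)^2=169 + (15-12)^2=9 + (2-7)^2=25 + (8-21)^2=169 + (21-24)^2=9). Sum = 381. MSE = 381/5.

381/5


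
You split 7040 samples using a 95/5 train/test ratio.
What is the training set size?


Test set = 7040 * 5% = 352. Training set = 7040 - 352 = 6688.

6688


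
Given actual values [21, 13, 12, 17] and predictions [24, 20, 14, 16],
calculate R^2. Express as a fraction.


Mean(y) = 63/4. SS_res = 63. SS_tot = 203/4. R^2 = 1 - 63/(203/4) = -7/29.

-7/29


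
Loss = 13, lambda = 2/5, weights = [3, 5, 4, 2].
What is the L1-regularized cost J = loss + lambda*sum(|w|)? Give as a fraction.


L1 norm = sum(|w|) = 14. J = 13 + 2/5 * 14 = 93/5.

93/5


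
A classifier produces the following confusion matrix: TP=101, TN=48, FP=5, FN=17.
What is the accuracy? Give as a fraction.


Accuracy = (TP + TN) / (TP + TN + FP + FN) = (101 + 48) / 171 = 149/171.

149/171


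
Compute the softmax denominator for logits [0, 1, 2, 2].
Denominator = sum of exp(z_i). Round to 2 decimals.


Denom = e^0=1.0000 + e^1=2.7183 + e^2=7.3891 + e^2=7.3891. Sum = 18.4965, which rounds to 18.50.

18.50


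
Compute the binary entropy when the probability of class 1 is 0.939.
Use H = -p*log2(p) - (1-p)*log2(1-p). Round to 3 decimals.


H = -0.939*log2(0.939) - 0.061*log2(0.061) = 0.331.

0.331


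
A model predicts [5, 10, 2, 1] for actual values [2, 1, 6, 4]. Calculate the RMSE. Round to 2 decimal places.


MSE = 28.7500. RMSE = sqrt(28.7500) = 5.36.

5.36


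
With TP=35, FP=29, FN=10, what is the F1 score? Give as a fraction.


Precision = 35/64 = 35/64. Recall = 35/45 = 7/9. F1 = 2*P*R/(P+R) = 70/109.

70/109
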